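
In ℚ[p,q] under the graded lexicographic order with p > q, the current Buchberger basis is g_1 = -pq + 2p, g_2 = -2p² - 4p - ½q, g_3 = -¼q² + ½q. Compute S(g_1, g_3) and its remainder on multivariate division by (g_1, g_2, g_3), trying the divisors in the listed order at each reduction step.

lcm(LM(g_1), LM(g_3)) = pq².
S = (lcm/LT(g_1))·g_1 − (lcm/LT(g_3))·g_3 = 0.
Reduce S modulo (g_1, g_2, g_3) in that order:
The remainder is 0, so this S-polynomial contributes no new basis element.
An S-polynomial is built so that the two leading terms cancel; whether anything survives reduction is exactly the Gröbner-basis criterion.

S(g_1, g_3) = 0; remainder on division = 0.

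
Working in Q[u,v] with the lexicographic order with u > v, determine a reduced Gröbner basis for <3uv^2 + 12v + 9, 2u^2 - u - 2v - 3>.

f_1 = 3uv^2 + 12v + 9, LT = uv^2.
f_2 = 2u^2 - u - 2v - 3, LT = u^2.

S(f_1,f_2): lcm = u^2v^2. S = 1/2uv^2 + 4uv + 3u + v^3 + 3/2v^2.
  reduce S modulo (f_1, f_2):
  remainder 4uv + 3u + v^3 + 3/2v^2 - 2v - 3/2 ≠ 0; add g_3 = 4uv + 3u + v^3 + 3/2v^2 - 2v - 3/2 to the basis.

S(f_1,g_3): lcm = uv^2. S = -3/4uv - 1/4v^4 - 3/8v^3 + 1/2v^2 + 35/8v + 3.
  reduce S modulo (f_1, f_2, g_3):
  remainder 9/16u - 1/4v^4 - 3/16v^3 + 25/32v^2 + 4v + 87/32 ≠ 0; add g_4 = 9/16u - 1/4v^4 - 3/16v^3 + 25/32v^2 + 4v + 87/32 to the basis.

S(f_1,g_4): lcm = uv^2. S = 4/9v^6 + 1/3v^5 - 25/18v^4 - 64/9v^3 - 29/6v^2 + 4v + 3.
  reduce S modulo (f_1, f_2, g_3, g_4):
  remainder 4/9v^6 + 1/3v^5 - 25/18v^4 - 64/9v^3 - 29/6v^2 + 4v + 3 ≠ 0; add g_5 = 4/9v^6 + 1/3v^5 - 25/18v^4 - 64/9v^3 - 29/6v^2 + 4v + 3 to the basis.

S(g_3,g_4): lcm = uv. S = 3/4u + 4/9v^5 + 1/3v^4 - 41/36v^3 - 485/72v^2 - 16/3v - 3/8.
  reduce S modulo (f_1, f_2, g_3, g_4, g_5):
  remainder 4/9v^5 + 2/3v^4 - 8/9v^3 - 70/9v^2 - 32/3v - 4 ≠ 0; add g_6 = 4/9v^5 + 2/3v^4 - 8/9v^3 - 70/9v^2 - 32/3v - 4 to the basis.

The other S-polynomials (S(f_2,g_3), S(f_2,g_4), S(f_1,g_5), S(f_2,g_5), S(g_3,g_5), S(g_4,g_5), S(f_1,g_6), S(f_2,g_6), S(g_3,g_6), S(g_4,g_6), S(g_5,g_6)) all reduce to 0 modulo the current basis, so we have a Gröbner basis.
Inter-reduce: drop elements whose leading term is divisible by another's, tail-reduce, and make monic.

G = {u - 4/9v^4 - 1/3v^3 + 25/18v^2 + 64/9v + 29/6, v^5 + 3/2v^4 - 2v^3 - 35/2v^2 - 24v - 9}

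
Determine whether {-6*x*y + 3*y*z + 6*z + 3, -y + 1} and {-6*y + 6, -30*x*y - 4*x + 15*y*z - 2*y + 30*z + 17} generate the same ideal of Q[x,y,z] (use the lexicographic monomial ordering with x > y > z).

For a fixed monomial order, each ideal has a unique reduced Gröbner basis; comparing bases decides equality.
Buchberger on the first generating set:
f_1 = -6*x*y + 3*y*z + 6*z + 3, LT = x*y.
f_2 = -y + 1, LT = y.

S(f_1,f_2): lcm = x*y. S = x - 1/2*y*z - z - 1/2.
  leading term x: no divisor's leading term divides it; move x to the remainder.
  leading term y*z: subtract (1/2*z)·f_2 from -1/2*y*z - z - 1/2 → -3/2*z - 1/2
  leading term z: no divisor's leading term divides it; move -3/2*z to the remainder.
  leading term 1: no divisor's leading term divides it; move -1/2 to the remainder.
  remainder x - 3/2*z - 1/2 ≠ 0; add g_3 = x - 3/2*z - 1/2 to the basis.

The other S-polynomials (S(f_1,g_3), S(f_2,g_3)) all reduce to 0 modulo the current basis, so we have a Gröbner basis.
Inter-reduce: drop elements whose leading term is divisible by another's, tail-reduce, and make monic.
Reduced Gröbner basis: {x - 3/2*z - 1/2, y - 1}.

Buchberger on the second generating set:
h_1 = -6*y + 6, LT = y.
h_2 = -30*x*y - 4*x + 15*y*z - 2*y + 30*z + 17, LT = x*y.

S(h_1,h_2): lcm = x*y. S = -17/15*x + 1/2*y*z - 1/15*y + z + 17/30.
  leading term x: no divisor's leading term divides it; move -17/15*x to the remainder.
  leading term y*z: subtract (-1/12*z)·h_1 from 1/2*y*z - 1/15*y + z + 17/30 → -1/15*y + 3/2*z + 17/30
  leading term y: subtract (1/90)·h_1 from -1/15*y + 3/2*z + 17/30 → 3/2*z + 1/2
  leading term z: no divisor's leading term divides it; move 3/2*z to the remainder.
  leading term 1: no divisor's leading term divides it; move 1/2 to the remainder.
  remainder -17/15*x + 3/2*z + 1/2 ≠ 0; add k_3 = -17/15*x + 3/2*z + 1/2 to the basis.

The other S-polynomials (S(h_1,k_3), S(h_2,k_3)) all reduce to 0 modulo the current basis, so we have a Gröbner basis.
Inter-reduce: drop elements whose leading term is divisible by another's, tail-reduce, and make monic.
Reduced Gröbner basis: {x - 45/34*z - 15/34, y - 1}.

Since the reduced bases disagree, the two ideals are not the same.

No, the ideals differ.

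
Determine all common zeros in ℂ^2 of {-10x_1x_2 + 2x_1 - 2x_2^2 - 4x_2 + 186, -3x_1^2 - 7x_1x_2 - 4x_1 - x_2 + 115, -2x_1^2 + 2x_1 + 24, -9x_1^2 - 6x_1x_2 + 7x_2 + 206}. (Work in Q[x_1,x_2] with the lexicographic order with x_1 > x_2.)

Compute a lex Gröbner basis by Buchberger's algorithm.
f_1 = -10x_1x_2 + 2x_1 - 2x_2^2 - 4x_2 + 186, LT = x_1x_2.
f_2 = -3x_1^2 - 7x_1x_2 - 4x_1 - x_2 + 115, LT = x_1^2.
f_3 = -2x_1^2 + 2x_1 + 24, LT = x_1^2.
f_4 = -9x_1^2 - 6x_1x_2 + 7x_2 + 206, LT = x_1^2.

S(f_1,f_2): lcm = x_1^2x_2. S = -1/5x_1^2 - 32/15x_1x_2^2 - 14/15x_1x_2 - 93/5x_1 - 1/3x_2^2 + 115/3x_2.
  leading term x_1^2: subtract (1/15)·f_2 from -1/5x_1^2 - 32/15x_1x_2^2 - 14/15x_1x_2 - 93/5x_1 - 1/3x_2^2 + 115/3x_2 → -32/15x_1x_2^2 - 7/15x_1x_2 - 55/3x_1 - 1/3x_2^2 + 192/5x_2 - 23/3
  leading term x_1x_2^2: subtract (16/75x_2)·f_1 from -32/15x_1x_2^2 - 7/15x_1x_2 - 55/3x_1 - 1/3x_2^2 + 192/5x_2 - 23/3 → -67/75x_1x_2 - 55/3x_1 + 32/75x_2^3 + 13/25x_2^2 - 32/25x_2 - 23/3
  leading term x_1x_2: subtract (67/750)·f_1 from -67/75x_1x_2 - 55/3x_1 + 32/75x_2^3 + 13/25x_2^2 - 32/25x_2 - 23/3 → -2314/125x_1 + 32/75x_2^3 + 262/375x_2^2 - 346/375x_2 - 9106/375
  leading term x_1: no divisor's leading term divides it; move -2314/125x_1 to the remainder.
  leading term x_2^3: no divisor's leading term divides it; move 32/75x_2^3 to the remainder.
  leading term x_2^2: no divisor's leading term divides it; move 262/375x_2^2 to the remainder.
  leading term x_2: no divisor's leading term divides it; move -346/375x_2 to the remainder.
  leading term 1: no divisor's leading term divides it; move -9106/375 to the remainder.
  remainder -2314/125x_1 + 32/75x_2^3 + 262/375x_2^2 - 346/375x_2 - 9106/375 ≠ 0; add h_5 = -2314/125x_1 + 32/75x_2^3 + 262/375x_2^2 - 346/375x_2 - 9106/375 to the basis.

S(f_1,f_3): lcm = x_1^2x_2. S = -1/5x_1^2 + 1/5x_1x_2^2 + 7/5x_1x_2 - 93/5x_1 + 12x_2.
  leading term x_1^2: subtract (1/15)·f_2 from -1/5x_1^2 + 1/5x_1x_2^2 + 7/5x_1x_2 - 93/5x_1 + 12x_2 → 1/5x_1x_2^2 + 28/15x_1x_2 - 55/3x_1 + 181/15x_2 - 23/3
  leading term x_1x_2^2: subtract (-1/50x_2)·f_1 from 1/5x_1x_2^2 + 28/15x_1x_2 - 55/3x_1 + 181/15x_2 - 23/3 → 143/75x_1x_2 - 55/3x_1 - 1/25x_2^3 - 2/25x_2^2 + 1184/75x_2 - 23/3
  leading term x_1x_2: subtract (-143/750)·f_1 from 143/75x_1x_2 - 55/3x_1 - 1/25x_2^3 - 2/25x_2^2 + 1184/75x_2 - 23/3 → -2244/125x_1 - 1/25x_2^3 - 173/375x_2^2 + 1878/125x_2 + 10424/375
  leading term x_1: subtract (1122/1157)·h_5 from -2244/125x_1 - 1/25x_2^3 - 173/375x_2^2 + 1878/125x_2 + 10424/375 → -525/1157x_2^3 - 3953/3471x_2^2 + 18418/1157x_2 + 178220/3471
  leading term x_2^3: no divisor's leading term divides it; move -525/1157x_2^3 to the remainder.
  leading term x_2^2: no divisor's leading term divides it; move -3953/3471x_2^2 to the remainder.
  leading term x_2: no divisor's leading term divides it; move 18418/1157x_2 to the remainder.
  leading term 1: no divisor's leading term divides it; move 178220/3471 to the remainder.
  remainder -525/1157x_2^3 - 3953/3471x_2^2 + 18418/1157x_2 + 178220/3471 ≠ 0; add h_6 = -525/1157x_2^3 - 3953/3471x_2^2 + 18418/1157x_2 + 178220/3471 to the basis.

S(f_1,f_4): lcm = x_1^2x_2. S = -1/5x_1^2 - 7/15x_1x_2^2 + 2/5x_1x_2 - 93/5x_1 + 7/9x_2^2 + 206/9x_2.
  leading term x_1^2: subtract (1/15)·f_2 from -1/5x_1^2 - 7/15x_1x_2^2 + 2/5x_1x_2 - 93/5x_1 + 7/9x_2^2 + 206/9x_2 → -7/15x_1x_2^2 + 13/15x_1x_2 - 55/3x_1 + 7/9x_2^2 + 1033/45x_2 - 23/3
  leading term x_1x_2^2: subtract (7/150x_2)·f_1 from -7/15x_1x_2^2 + 13/15x_1x_2 - 55/3x_1 + 7/9x_2^2 + 1033/45x_2 - 23/3 → 58/75x_1x_2 - 55/3x_1 + 7/75x_2^3 + 217/225x_2^2 + 3212/225x_2 - 23/3
  leading term x_1x_2: subtract (-29/375)·f_1 from 58/75x_1x_2 - 55/3x_1 + 7/75x_2^3 + 217/225x_2^2 + 3212/225x_2 - 23/3 → -6817/375x_1 + 7/75x_2^3 + 911/1125x_2^2 + 15712/1125x_2 + 2519/375
  leading term x_1: subtract (6817/6942)·h_5 from -6817/375x_1 + 7/75x_2^3 + 911/1125x_2^2 + 15712/1125x_2 + 2519/375 → -3391/10413x_2^3 + 1288/10413x_2^2 + 154865/10413x_2 + 318250/10413
  leading term x_2^3: subtract (3391/4725)·h_6 from -3391/10413x_2^3 + 1288/10413x_2^2 + 154865/10413x_2 + 318250/10413 → 13339/14175x_2^2 + 16291/4725x_2 - 2546/405
  leading term x_2^2: no divisor's leading term divides it; move 13339/14175x_2^2 to the remainder.
  leading term x_2: no divisor's leading term divides it; move 16291/4725x_2 to the remainder.
  leading term 1: no divisor's leading term divides it; move -2546/405 to the remainder.
  remainder 13339/14175x_2^2 + 16291/4725x_2 - 2546/405 ≠ 0; add h_7 = 13339/14175x_2^2 + 16291/4725x_2 - 2546/405 to the basis.

S(f_2,f_3): lcm = x_1^2. S = 7/3x_1x_2 + 7/3x_1 + 1/3x_2 - 79/3.
  leading term x_1x_2: subtract (-7/30)·f_1 from 7/3x_1x_2 + 7/3x_1 + 1/3x_2 - 79/3 → 14/5x_1 - 7/15x_2^2 - 3/5x_2 + 256/15
  leading term x_1: subtract (-175/1157)·h_5 from 14/5x_1 - 7/15x_2^2 - 3/5x_2 + 256/15 → 224/3471x_2^3 - 1253/3471x_2^2 - 2567/3471x_2 + 46490/3471
  leading term x_2^3: subtract (-32/225)·h_6 from 224/3471x_2^3 - 1253/3471x_2^2 - 2567/3471x_2 + 46490/3471 → -353/675x_2^2 + 343/225x_2 + 2794/135
  leading term x_2^2: subtract (-7413/13339)·h_7 from -353/675x_2^2 + 343/225x_2 + 2794/135 → 137680/40017x_2 + 688400/40017
  leading term x_2: no divisor's leading term divides it; move 137680/40017x_2 to the remainder.
  leading term 1: no divisor's leading term divides it; move 688400/40017 to the remainder.
  remainder 137680/40017x_2 + 688400/40017 ≠ 0; add h_8 = 137680/40017x_2 + 688400/40017 to the basis.

The other S-polynomials (S(f_2,f_4), S(f_3,f_4), S(f_1,h_5), S(f_2,h_5), S(f_3,h_5), S(f_4,h_5), S(f_1,h_6), S(f_2,h_6), S(f_3,h_6), S(f_4,h_6), S(h_5,h_6), S(f_1,h_7), S(f_2,h_7), S(f_3,h_7), S(f_4,h_7), S(h_5,h_7), S(h_6,h_7), S(f_1,h_8), S(f_2,h_8), S(f_3,h_8), S(f_4,h_8), S(h_5,h_8), S(h_6,h_8), S(h_7,h_8)) all reduce to 0 modulo the current basis, so we have a Gröbner basis.
Inter-reduce: drop elements whose leading term is divisible by another's, tail-reduce, and make monic.
Reduced Gröbner basis: {x_1 + 3, x_2 + 5}.

A lex Gröbner basis eliminates variables successively. Here x_2 + 5 depends only on x_2, with roots {-5}; lifting each root through the earlier basis elements recovers the full solutions.
  x_2 = -5: the earlier basis element becomes x_1 + 3 = 0, giving x_1 = -3 — point (-3, -5).

{(-3, -5)}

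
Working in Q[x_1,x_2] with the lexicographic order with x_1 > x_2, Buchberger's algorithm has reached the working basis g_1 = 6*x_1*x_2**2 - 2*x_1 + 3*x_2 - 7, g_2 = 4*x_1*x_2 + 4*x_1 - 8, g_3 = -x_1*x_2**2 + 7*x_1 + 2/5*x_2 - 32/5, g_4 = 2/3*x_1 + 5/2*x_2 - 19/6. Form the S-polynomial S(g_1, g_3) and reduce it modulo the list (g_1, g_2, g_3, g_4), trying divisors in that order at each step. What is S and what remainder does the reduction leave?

S(g_1, g_3) = 20/3*x_1 + 9/10*x_2 - 227/30; remainder on division = -241/10*x_2 + 241/10.

lcm(LM(g_1), LM(g_3)) = x_1*x_2**2.
S = (lcm/LT(g_1))·g_1 − (lcm/LT(g_3))·g_3 = 20/3*x_1 + 9/10*x_2 - 227/30.
Reduce S modulo (g_1, g_2, g_3, g_4) in that order:
  leading term x_1: subtract (10)·g_4 from 20/3*x_1 + 9/10*x_2 - 227/30 → -241/10*x_2 + 241/10
  leading term x_2: no divisor's leading term divides it; move -241/10*x_2 to the remainder.
  leading term 1: no divisor's leading term divides it; move 241/10 to the remainder.
The remainder -241/10*x_2 + 241/10 is nonzero, so it would be added as the next basis element.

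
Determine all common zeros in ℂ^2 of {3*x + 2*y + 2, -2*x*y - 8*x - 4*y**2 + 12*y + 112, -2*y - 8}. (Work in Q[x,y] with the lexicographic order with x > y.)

{(2, -4)}

Compute a lex Gröbner basis by Buchberger's algorithm.
f_1 = 3*x + 2*y + 2, LT = x.
f_2 = -2*x*y - 8*x - 4*y**2 + 12*y + 112, LT = x*y.
f_3 = -2*y - 8, LT = y.

S(f_1,f_2): lcm = x*y. S = -4*x - 4/3*y**2 + 20/3*y + 56.
  leading term x: subtract (-4/3)·f_1 from -4*x - 4/3*y**2 + 20/3*y + 56 → -4/3*y**2 + 28/3*y + 176/3
  leading term y**2: subtract (2/3*y)·f_3 from -4/3*y**2 + 28/3*y + 176/3 → 44/3*y + 176/3
  leading term y: subtract (-22/3)·f_3 from 44/3*y + 176/3 → 0
  remainder 0.

S(f_1,f_3): leading monomials are coprime, so the S-polynomial reduces to 0 (Buchberger's first criterion).
S(f_2,f_3): lcm = x*y. S = 2*y**2 - 6*y - 56.
  leading term y**2: subtract (-y)·f_3 from 2*y**2 - 6*y - 56 → -14*y - 56
  leading term y: subtract (7)·f_3 from -14*y - 56 → 0
  remainder 0.

Every S-polynomial of the final basis reduces to 0, so we have a Gröbner basis.
Inter-reduce: drop elements whose leading term is divisible by another's, tail-reduce, and make monic.
Reduced Gröbner basis: {x - 2, y + 4}.

Elimination: the polynomial y + 4 lies in the elimination ideal for y, so y ∈ {-4}. For each such y, the remaining basis elements (now univariate) give the rest of the solution.
  y = -4: the earlier basis element becomes x - 2 = 0, giving x = 2 — point (2, -4).
Each listed point satisfies every original equation (direct substitution).
Zero-dimensionality of the ideal guarantees finitely many solutions over ℂ.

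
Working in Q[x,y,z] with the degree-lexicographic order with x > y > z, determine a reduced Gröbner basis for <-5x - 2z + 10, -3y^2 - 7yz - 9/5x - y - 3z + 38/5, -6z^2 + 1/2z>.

G = {y^2 + 7/3yz + 1/3y + 19/25z - 4/3, z^2 - 1/12z, x + 2/5z - 2}

f_1 = -5x - 2z + 10, LT = x.
f_2 = -3y^2 - 7yz - 9/5x - y - 3z + 38/5, LT = y^2.
f_3 = -6z^2 + 1/2z, LT = z^2.

The S-polynomials (S(f_1,f_2), S(f_1,f_3), S(f_2,f_3)) all reduce to 0 modulo the current basis, so we have a Gröbner basis.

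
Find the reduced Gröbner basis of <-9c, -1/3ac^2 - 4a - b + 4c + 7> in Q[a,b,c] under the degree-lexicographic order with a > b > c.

f_1 = -9c, LT = c.
f_2 = -1/3ac^2 - 4a - b + 4c + 7, LT = ac^2.

S(f_1,f_2): lcm = ac^2. S = -12a - 3b + 12c + 21.
  leading term a: no divisor's leading term divides it; move -12a to the remainder.
  leading term b: no divisor's leading term divides it; move -3b to the remainder.
  leading term c: subtract (-4/3)·f_1 from 12c + 21 → 21
  leading term 1: no divisor's leading term divides it; move 21 to the remainder.
  remainder -12a - 3b + 21 ≠ 0; add g_3 = -12a - 3b + 21 to the basis.

The other S-polynomials (S(f_1,g_3), S(f_2,g_3)) all reduce to 0 modulo the current basis, so we have a Gröbner basis.
Inter-reduce: drop elements whose leading term is divisible by another's, tail-reduce, and make monic.

G = {a + 1/4b - 7/4, c}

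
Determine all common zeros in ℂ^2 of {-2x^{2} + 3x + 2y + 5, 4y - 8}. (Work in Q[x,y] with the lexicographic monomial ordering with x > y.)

Compute a lex Gröbner basis by Buchberger's algorithm.
f_1 = -2x^{2} + 3x + 2y + 5, LT = x^{2}.
f_2 = 4y - 8, LT = y.

The S-polynomials (S(f_1,f_2)) all reduce to 0 modulo the current basis, so we have a Gröbner basis.
Inter-reduce: drop elements whose leading term is divisible by another's, tail-reduce, and make monic.
Reduced Gröbner basis: {x^{2} - \tfrac{3}{2}x - \tfrac{9}{2}, y - 2}.

A lex Gröbner basis eliminates variables successively. Here y - 2 depends only on y, with roots {2}; lifting each root through the earlier basis elements recovers the full solutions.
  y = 2: the earlier basis element becomes x^{2} - \tfrac{3}{2}x - \tfrac{9}{2} = 0, giving x = -3/2, 3 — points (-3/2, 2), (3, 2).
Substituting each solution back into the original system confirms all equations vanish.

{(-3/2, 2), (3, 2)}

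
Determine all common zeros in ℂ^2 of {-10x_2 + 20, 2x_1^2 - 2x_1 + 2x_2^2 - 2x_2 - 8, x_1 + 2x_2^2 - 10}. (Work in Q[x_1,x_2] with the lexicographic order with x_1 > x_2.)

Compute a lex Gröbner basis by Buchberger's algorithm.
f_1 = -10x_2 + 20, LT = x_2.
f_2 = 2x_1^2 - 2x_1 + 2x_2^2 - 2x_2 - 8, LT = x_1^2.
f_3 = x_1 + 2x_2^2 - 10, LT = x_1.

The S-polynomials (S(f_1,f_2), S(f_1,f_3), S(f_2,f_3)) all reduce to 0 modulo the current basis, so we have a Gröbner basis.
Inter-reduce: drop elements whose leading term is divisible by another's, tail-reduce, and make monic.
Reduced Gröbner basis: {x_1 - 2, x_2 - 2}.

Elimination: the polynomial x_2 - 2 lies in the elimination ideal for x_2, so x_2 ∈ {2}. For each such x_2, the remaining basis elements (now univariate) give the rest of the solution.
  x_2 = 2: the earlier basis element becomes x_1 - 2 = 0, giving x_1 = 2 — point (2, 2).
A lex Gröbner basis triangularizes the system, enabling back-substitution.

{(2, 2)}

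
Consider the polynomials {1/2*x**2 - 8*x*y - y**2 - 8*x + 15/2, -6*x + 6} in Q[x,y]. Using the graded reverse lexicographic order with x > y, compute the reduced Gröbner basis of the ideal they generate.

G = {y**2 + 8*y, x - 1}

f_1 = 1/2*x**2 - 8*x*y - y**2 - 8*x + 15/2, LT = x**2.
f_2 = -6*x + 6, LT = x.

S(f_1,f_2): lcm = x**2. S = -16*x*y - 2*y**2 - 15*x + 15.
  leading term x*y: subtract (8/3*y)·f_2 from -16*x*y - 2*y**2 - 15*x + 15 → -2*y**2 - 15*x - 16*y + 15
  leading term y**2: no divisor's leading term divides it; move -2*y**2 to the remainder.
  leading term x: subtract (5/2)·f_2 from -15*x - 16*y + 15 → -16*y
  leading term y: no divisor's leading term divides it; move -16*y to the remainder.
  remainder -2*y**2 - 16*y ≠ 0; add g_3 = -2*y**2 - 16*y to the basis.

S(f_1,g_3): leading monomials are coprime, so the S-polynomial reduces to 0 (Buchberger's first criterion).
S(f_2,g_3): leading monomials are coprime, so the S-polynomial reduces to 0 (Buchberger's first criterion).
Every S-polynomial of the final basis reduces to 0, so we have a Gröbner basis.
Inter-reduce: drop elements whose leading term is divisible by another's, tail-reduce, and make monic.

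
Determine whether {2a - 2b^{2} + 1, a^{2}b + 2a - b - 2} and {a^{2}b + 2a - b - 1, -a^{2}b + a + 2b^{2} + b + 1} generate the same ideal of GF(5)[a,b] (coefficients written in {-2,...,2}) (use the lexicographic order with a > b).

No, the ideals differ.

Since reduced Gröbner bases are canonical representatives of ideals under a given ordering, it suffices to compute and compare them.
Buchberger on the first generating set:
f_1 = 2a - 2b^{2} + 1, LT = a.
f_2 = a^{2}b + 2a - b - 2, LT = a^{2}b.

S(f_1,f_2): lcm = a^{2}b. S = -ab^{3} - 2ab - 2a + b + 2.
  leading term ab^{3}: subtract (2b^{3})·f_1 from -ab^{3} - 2ab - 2a + b + 2 → -2ab - 2a - b^{5} - 2b^{3} + b + 2
  leading term ab: subtract (-b)·f_1 from -2ab - 2a - b^{5} - 2b^{3} + b + 2 → -2a - b^{5} + b^{3} + 2b + 2
  leading term a: subtract (-1)·f_1 from -2a - b^{5} + b^{3} + 2b + 2 → -b^{5} + b^{3} - 2b^{2} + 2b - 2
  leading term b^{5}: no divisor's leading term divides it; move -b^{5} to the remainder.
  leading term b^{3}: no divisor's leading term divides it; move b^{3} to the remainder.
  leading term b^{2}: no divisor's leading term divides it; move -2b^{2} to the remainder.
  leading term b: no divisor's leading term divides it; move 2b to the remainder.
  leading term 1: no divisor's leading term divides it; move -2 to the remainder.
  remainder -b^{5} + b^{3} - 2b^{2} + 2b - 2 ≠ 0; add g_3 = -b^{5} + b^{3} - 2b^{2} + 2b - 2 to the basis.

The other S-polynomials (S(f_1,g_3), S(f_2,g_3)) all reduce to 0 modulo the current basis, so we have a Gröbner basis.
Inter-reduce: drop elements whose leading term is divisible by another's, tail-reduce, and make monic.
Reduced Gröbner basis: {a - b^{2} - 2, b^{5} - b^{3} + 2b^{2} - 2b + 2}.

Buchberger on the second generating set:
h_1 = a^{2}b + 2a - b - 1, LT = a^{2}b.
h_2 = -a^{2}b + a + 2b^{2} + b + 1, LT = a^{2}b.

S(h_1,h_2): lcm = a^{2}b. S = -2a + 2b^{2}.
  leading term a: no divisor's leading term divides it; move -2a to the remainder.
  leading term b^{2}: no divisor's leading term divides it; move 2b^{2} to the remainder.
  remainder -2a + 2b^{2} ≠ 0; add k_3 = -2a + 2b^{2} to the basis.

S(h_1,k_3): lcm = a^{2}b. S = ab^{3} + 2a - b - 1.
  leading term ab^{3}: subtract (2b^{3})·k_3 from ab^{3} + 2a - b - 1 → 2a + b^{5} - b - 1
  leading term a: subtract (-1)·k_3 from 2a + b^{5} - b - 1 → b^{5} + 2b^{2} - b - 1
  leading term b^{5}: no divisor's leading term divides it; move b^{5} to the remainder.
  leading term b^{2}: no divisor's leading term divides it; move 2b^{2} to the remainder.
  leading term b: no divisor's leading term divides it; move -b to the remainder.
  leading term 1: no divisor's leading term divides it; move -1 to the remainder.
  remainder b^{5} + 2b^{2} - b - 1 ≠ 0; add k_4 = b^{5} + 2b^{2} - b - 1 to the basis.

The other S-polynomials (S(h_2,k_3), S(h_1,k_4), S(h_2,k_4), S(k_3,k_4)) all reduce to 0 modulo the current basis, so we have a Gröbner basis.
Inter-reduce: drop elements whose leading term is divisible by another's, tail-reduce, and make monic.
Reduced Gröbner basis: {a - b^{2}, b^{5} + 2b^{2} - b - 1}.

The bases are distinct; the ideals are different.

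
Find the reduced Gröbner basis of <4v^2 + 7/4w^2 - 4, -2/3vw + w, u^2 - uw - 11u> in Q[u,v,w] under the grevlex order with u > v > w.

G = {w^3 + 20/7w, u^2 - uw - 11u, v^2 + 7/16w^2 - 1, vw - 3/2w}

Buchberger's algorithm terminates because the ascending chain of leading-term ideals stabilizes.

f_1 = 4v^2 + 7/4w^2 - 4, LT = v^2.
f_2 = -2/3vw + w, LT = vw.
f_3 = u^2 - uw - 11u, LT = u^2.

S(f_1,f_2): lcm = v^2w. S = 7/16w^3 + 3/2vw - w.
  leading term w^3: no divisor's leading term divides it; move 7/16w^3 to the remainder.
  leading term vw: subtract (-9/4)·f_2 from 3/2vw - w → 5/4w
  leading term w: no divisor's leading term divides it; move 5/4w to the remainder.
  remainder 7/16w^3 + 5/4w ≠ 0; add g_4 = 7/16w^3 + 5/4w to the basis.

S(f_1,f_3): leading monomials are coprime, so the S-polynomial reduces to 0 (Buchberger's first criterion).
S(f_2,f_3): leading monomials are coprime, so the S-polynomial reduces to 0 (Buchberger's first criterion).
S(f_1,g_4): leading monomials are coprime, so the S-polynomial reduces to 0 (Buchberger's first criterion).
S(f_2,g_4): lcm = vw^3. S = -3/2w^3 - 20/7vw.
  leading term w^3: subtract (-24/7)·g_4 from -3/2w^3 - 20/7vw → -20/7vw + 30/7w
  leading term vw: subtract (30/7)·f_2 from -20/7vw + 30/7w → 0
  remainder 0.

S(f_3,g_4): leading monomials are coprime, so the S-polynomial reduces to 0 (Buchberger's first criterion).
Every S-polynomial of the final basis reduces to 0, so we have a Gröbner basis.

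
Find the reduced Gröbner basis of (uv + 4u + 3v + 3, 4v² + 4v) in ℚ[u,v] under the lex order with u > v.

f_1 = uv + 4u + 3v + 3, LT = uv.
f_2 = 4v² + 4v, LT = v².

S(f_1,f_2): lcm = uv². S = 3uv + 3v² + 3v.
  reduce S modulo (f_1, f_2):
  remainder -12u - 9v - 9 ≠ 0; add g_3 = -12u - 9v - 9 to the basis.

The other S-polynomials (S(f_1,g_3), S(f_2,g_3)) all reduce to 0 modulo the current basis, so we have a Gröbner basis.
Inter-reduce: drop elements whose leading term is divisible by another's, tail-reduce, and make monic.

G = {u + ¾v + ¾, v² + v}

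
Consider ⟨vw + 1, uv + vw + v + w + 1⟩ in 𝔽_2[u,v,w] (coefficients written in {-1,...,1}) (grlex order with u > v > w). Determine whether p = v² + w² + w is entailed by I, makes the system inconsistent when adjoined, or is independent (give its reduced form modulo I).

v² + w² + w is independent of I; its normal form modulo I is v² + u + w + 1.

First compute the reduced Gröbner basis of I by Buchberger's algorithm.
f_1 = vw + 1, LT = vw.
f_2 = uv + vw + v + w + 1, LT = uv.

S(f_1,f_2): lcm = uvw. S = vw² + vw + w² + u + w.
  leading term vw²: subtract (w)·f_1 from vw² + vw + w² + u + w → vw + w² + u
  leading term vw: subtract (1)·f_1 from vw + w² + u → w² + u + 1
  leading term w²: no divisor's leading term divides it; move w² to the remainder.
  leading term u: no divisor's leading term divides it; move u to the remainder.
  leading term 1: no divisor's leading term divides it; move 1 to the remainder.
  remainder w² + u + 1 ≠ 0; add h_3 = w² + u + 1 to the basis.

The other S-polynomials (S(f_1,h_3), S(f_2,h_3)) all reduce to 0 modulo the current basis, so we have a Gröbner basis.
Inter-reduce: drop elements whose leading term is divisible by another's, tail-reduce, and make monic.
Reduced Gröbner basis: {uv + v + w, vw + 1, w² + u + 1}.
Label its elements g_1 = uv + v + w, g_2 = vw + 1, g_3 = w² + u + 1.

Reduce p = v² + w² + w modulo G:
  leading term v²: no divisor's leading term divides it; move v² to the remainder.
  leading term w²: subtract (1)·g_3 from w² + w → u + w + 1
  leading term u: no divisor's leading term divides it; move u to the remainder.
  leading term w: no divisor's leading term divides it; move w to the remainder.
  leading term 1: no divisor's leading term divides it; move 1 to the remainder.
  normal form = v² + u + w + 1.
The normal form is nonzero, so p ∉ I. Since p minus its normal form lies in I, I + (p) = I + (r) where r = v² + u + w + 1; decide whether this ideal is the whole ring.
Run Buchberger on G together with r (pairs among the g_i already reduce to 0 since G is a Gröbner basis):
g_1 = uv + v + w, LT = uv.
g_2 = vw + 1, LT = vw.
g_3 = w² + u + 1, LT = w².
r = v² + u + w + 1, LT = v².

S(g_1,r): lcm = uv². S = u² + uw + v² + vw + u.
  leading term u²: no divisor's leading term divides it; move u² to the remainder.
  leading term uw: no divisor's leading term divides it; move uw to the remainder.
  leading term v²: subtract (1)·r from v² + vw + u → vw + w + 1
  leading term vw: subtract (1)·g_2 from vw + w + 1 → w
  leading term w: no divisor's leading term divides it; move w to the remainder.
  remainder u² + uw + w ≠ 0; add m_5 = u² + uw + w to the basis.

S(g_2,r): lcm = v²w. S = uw + w² + v + w.
  leading term uw: no divisor's leading term divides it; move uw to the remainder.
  leading term w²: subtract (1)·g_3 from w² + v + w → u + v + w + 1
  leading term u: no divisor's leading term divides it; move u to the remainder.
  leading term v: no divisor's leading term divides it; move v to the remainder.
  leading term w: no divisor's leading term divides it; move w to the remainder.
  leading term 1: no divisor's leading term divides it; move 1 to the remainder.
  remainder uw + u + v + w + 1 ≠ 0; add m_6 = uw + u + v + w + 1 to the basis.

The other S-polynomials (S(g_1,g_2), S(g_1,g_3), S(g_2,g_3), S(g_3,r), S(g_1,m_5), S(g_2,m_5), S(g_3,m_5), S(r,m_5), S(g_1,m_6), S(g_2,m_6), S(g_3,m_6), S(r,m_6), S(m_5,m_6)) all reduce to 0 modulo the current basis, so we have a Gröbner basis.
Inter-reduce: drop elements whose leading term is divisible by another's, tail-reduce, and make monic.
Reduced Gröbner basis: {u² + u + v + 1, uv + v + w, uw + u + v + w + 1, v² + u + w + 1, vw + 1, w² + u + 1}.
The reduced Gröbner basis of I + (p) is {u² + u + v + 1, uv + v + w, uw + u + v + w + 1, v² + u + w + 1, vw + 1, w² + u + 1} ≠ {1}, a proper ideal, so the enlarged system stays consistent: p is independent of I, with normal form v² + u + w + 1.

The remainder on division by a Gröbner basis is unique — it is the normal form.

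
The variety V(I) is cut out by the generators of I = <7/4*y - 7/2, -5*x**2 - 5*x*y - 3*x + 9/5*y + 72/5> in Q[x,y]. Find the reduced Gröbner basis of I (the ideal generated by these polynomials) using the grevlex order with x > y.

This is the nonlinear analogue of row-reducing a linear system.

f_1 = 7/4*y - 7/2, LT = y.
f_2 = -5*x**2 - 5*x*y - 3*x + 9/5*y + 72/5, LT = x**2.

The S-polynomials (S(f_1,f_2)) all reduce to 0 modulo the current basis, so we have a Gröbner basis.

G = {x**2 + 13/5*x - 18/5, y - 2}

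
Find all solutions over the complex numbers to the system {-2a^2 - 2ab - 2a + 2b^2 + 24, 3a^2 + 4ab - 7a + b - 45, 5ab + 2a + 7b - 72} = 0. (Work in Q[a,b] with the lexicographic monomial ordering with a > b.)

{(3, 3)}

Compute a lex Gröbner basis by Buchberger's algorithm.
f_1 = -2a^2 - 2ab - 2a + 2b^2 + 24, LT = a^2.
f_2 = 3a^2 + 4ab - 7a + b - 45, LT = a^2.
f_3 = 5ab + 2a + 7b - 72, LT = ab.

S(f_1,f_2): lcm = a^2. S = -1/3ab + 10/3a - b^2 - 1/3b + 3.
  reduce S modulo (f_1, f_2, f_3):
  remainder 52/15a - b^2 + 2/15b - 9/5 ≠ 0; add h_4 = 52/15a - b^2 + 2/15b - 9/5 to the basis.

S(f_1,f_3): lcm = a^2b. S = -2/5a^2 + ab^2 - 2/5ab + 72/5a - b^3 - 12b.
  reduce S modulo (f_1, f_2, f_3, h_4):
  remainder -b^3 + 327/130b^2 + 31/13b - 363/130 ≠ 0; add h_5 = -b^3 + 327/130b^2 + 31/13b - 363/130 to the basis.

S(f_2,f_3): lcm = a^2b. S = -2/5a^2 + 4/3ab^2 - 56/15ab + 72/5a + 1/3b^2 - 15b.
  reduce S modulo (f_1, f_2, f_3, h_4, h_5):
  remainder 217/78b^2 + 584/65b - 6759/130 ≠ 0; add h_6 = 217/78b^2 + 584/65b - 6759/130 to the basis.

S(f_1,h_4): lcm = a^2. S = 15/52ab^2 + 25/26ab + 79/52a - b^2 - 12.
  reduce S modulo (f_1, f_2, f_3, h_4, h_5, h_6):
  remainder 143477/22568b - 430431/22568 ≠ 0; add h_7 = 143477/22568b - 430431/22568 to the basis.

The other S-polynomials (S(f_2,h_4), S(f_3,h_4), S(f_1,h_5), S(f_2,h_5), S(f_3,h_5), S(h_4,h_5), S(f_1,h_6), S(f_2,h_6), S(f_3,h_6), S(h_4,h_6), S(h_5,h_6), S(f_1,h_7), S(f_2,h_7), S(f_3,h_7), S(h_4,h_7), S(h_5,h_7), S(h_6,h_7)) all reduce to 0 modulo the current basis, so we have a Gröbner basis.
Inter-reduce: drop elements whose leading term is divisible by another's, tail-reduce, and make monic.
Reduced Gröbner basis: {a - 3, b - 3}.

The lex basis is triangular: the last element involves only b. Solving b - 3 = 0 gives b ∈ {3}; substituting each value into the earlier elements determines the remaining variables.
  b = 3: the earlier basis element becomes a - 3 = 0, giving a = 3 — point (3, 3).
This is the nonlinear analogue of row-reducing a linear system.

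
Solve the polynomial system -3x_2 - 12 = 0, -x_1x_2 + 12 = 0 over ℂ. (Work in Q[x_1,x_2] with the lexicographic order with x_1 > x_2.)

{(-3, -4)}

Compute a lex Gröbner basis by Buchberger's algorithm.
f_1 = -3x_2 - 12, LT = x_2.
f_2 = -x_1x_2 + 12, LT = x_1x_2.

S(f_1,f_2): lcm = x_1x_2. S = 4x_1 + 12.
  leading term x_1: no divisor's leading term divides it; move 4x_1 to the remainder.
  leading term 1: no divisor's leading term divides it; move 12 to the remainder.
  remainder 4x_1 + 12 ≠ 0; add h_3 = 4x_1 + 12 to the basis.

S(f_1,h_3): leading monomials are coprime, so the S-polynomial reduces to 0 (Buchberger's first criterion).
S(f_2,h_3): lcm = x_1x_2. S = -3x_2 - 12.
  leading term x_2: subtract (1)·f_1 from -3x_2 - 12 → 0
  remainder 0.

Every S-polynomial of the final basis reduces to 0, so we have a Gröbner basis.
Inter-reduce: drop elements whose leading term is divisible by another's, tail-reduce, and make monic.
Reduced Gröbner basis: {x_1 + 3, x_2 + 4}.

Since the basis is lex-ordered, x_2 + 4 is univariate in x_2. Its roots are {-4}. Back-substituting each root into the other basis elements fixes the other coordinates.
  x_2 = -4: the earlier basis element becomes x_1 + 3 = 0, giving x_1 = -3 — point (-3, -4).
Each listed point satisfies every original equation (direct substitution).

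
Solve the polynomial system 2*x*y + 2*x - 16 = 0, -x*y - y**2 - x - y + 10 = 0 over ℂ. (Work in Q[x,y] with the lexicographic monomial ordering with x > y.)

Compute a lex Gröbner basis by Buchberger's algorithm.
f_1 = 2*x*y + 2*x - 16, LT = x*y.
f_2 = -x*y - x - y**2 - y + 10, LT = x*y.

S(f_1,f_2): lcm = x*y. S = -y**2 - y + 2.
  reduce S modulo (f_1, f_2):
  remainder -y**2 - y + 2 ≠ 0; add h_3 = -y**2 - y + 2 to the basis.

S(f_1,h_3): lcm = x*y**2. S = 2*x - 8*y.
  reduce S modulo (f_1, f_2, h_3):
  remainder 2*x - 8*y ≠ 0; add h_4 = 2*x - 8*y to the basis.

The other S-polynomials (S(f_2,h_3), S(f_1,h_4), S(f_2,h_4), S(h_3,h_4)) all reduce to 0 modulo the current basis, so we have a Gröbner basis.
Inter-reduce: drop elements whose leading term is divisible by another's, tail-reduce, and make monic.
Reduced Gröbner basis: {x - 4*y, y**2 + y - 2}.

Elimination: the polynomial y**2 + y - 2 lies in the elimination ideal for y, so y ∈ {-2, 1}. For each such y, the remaining basis elements (now univariate) give the rest of the solution.
  y = -2: the earlier basis element becomes x + 8 = 0, giving x = -8 — point (-8, -2).
  y = 1: the earlier basis element becomes x - 4 = 0, giving x = 4 — point (4, 1).

{(-8, -2), (4, 1)}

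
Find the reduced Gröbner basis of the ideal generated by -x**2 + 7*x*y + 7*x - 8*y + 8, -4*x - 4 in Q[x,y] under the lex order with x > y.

f_1 = -x**2 + 7*x*y + 7*x - 8*y + 8, LT = x**2.
f_2 = -4*x - 4, LT = x.

S(f_1,f_2): lcm = x**2. S = -7*x*y - 8*x + 8*y - 8.
  leading term x*y: subtract (7/4*y)·f_2 from -7*x*y - 8*x + 8*y - 8 → -8*x + 15*y - 8
  leading term x: subtract (2)·f_2 from -8*x + 15*y - 8 → 15*y
  leading term y: no divisor's leading term divides it; move 15*y to the remainder.
  remainder 15*y ≠ 0; add g_3 = 15*y to the basis.

The other S-polynomials (S(f_1,g_3), S(f_2,g_3)) all reduce to 0 modulo the current basis, so we have a Gröbner basis.
Inter-reduce: drop elements whose leading term is divisible by another's, tail-reduce, and make monic.

G = {x + 1, y}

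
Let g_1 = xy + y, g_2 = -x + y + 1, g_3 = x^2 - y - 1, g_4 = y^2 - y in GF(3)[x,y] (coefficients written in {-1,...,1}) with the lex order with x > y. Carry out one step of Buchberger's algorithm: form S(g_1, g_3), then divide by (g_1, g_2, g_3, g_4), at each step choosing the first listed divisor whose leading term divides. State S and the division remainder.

S(g_1, g_3) = xy + y^2 + y; remainder on division = y.

lcm(LM(g_1), LM(g_3)) = x^2y.
S = (lcm/LT(g_1))·g_1 − (lcm/LT(g_3))·g_3 = xy + y^2 + y.
Reduce S modulo (g_1, g_2, g_3, g_4) in that order:
  leading term xy: subtract (1)·g_1 from xy + y^2 + y → y^2
  leading term y^2: subtract (1)·g_4 from y^2 → y
  leading term y: no divisor's leading term divides it; move y to the remainder.
The remainder y is nonzero, so it would be added as the next basis element.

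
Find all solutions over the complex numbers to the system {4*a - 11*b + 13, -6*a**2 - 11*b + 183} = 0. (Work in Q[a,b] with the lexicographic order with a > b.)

Compute a lex Gröbner basis by Buchberger's algorithm.
f_1 = 4*a - 11*b + 13, LT = a.
f_2 = -6*a**2 - 11*b + 183, LT = a**2.

S(f_1,f_2): lcm = a**2. S = -11/4*a*b + 13/4*a - 11/6*b + 61/2.
  leading term a*b: subtract (-11/16*b)·f_1 from -11/4*a*b + 13/4*a - 11/6*b + 61/2 → 13/4*a - 121/16*b**2 + 341/48*b + 61/2
  leading term a: subtract (13/16)·f_1 from 13/4*a - 121/16*b**2 + 341/48*b + 61/2 → -121/16*b**2 + 385/24*b + 319/16
  leading term b**2: no divisor's leading term divides it; move -121/16*b**2 to the remainder.
  leading term b: no divisor's leading term divides it; move 385/24*b to the remainder.
  leading term 1: no divisor's leading term divides it; move 319/16 to the remainder.
  remainder -121/16*b**2 + 385/24*b + 319/16 ≠ 0; add h_3 = -121/16*b**2 + 385/24*b + 319/16 to the basis.

The other S-polynomials (S(f_1,h_3), S(f_2,h_3)) all reduce to 0 modulo the current basis, so we have a Gröbner basis.
Inter-reduce: drop elements whose leading term is divisible by another's, tail-reduce, and make monic.
Reduced Gröbner basis: {a - 11/4*b + 13/4, b**2 - 70/33*b - 29/11}.

The lex basis is triangular: the last element involves only b. Solving b**2 - 70/33*b - 29/11 = 0 gives b ∈ {-29/33, 3}; substituting each value into the earlier elements determines the remaining variables.
  b = -29/33: the earlier basis element becomes a + 17/3 = 0, giving a = -17/3 — point (-17/3, -29/33).
  b = 3: the earlier basis element becomes a - 5 = 0, giving a = 5 — point (5, 3).
Check: every point annihilates each of the original generators.

{(-17/3, -29/33), (5, 3)}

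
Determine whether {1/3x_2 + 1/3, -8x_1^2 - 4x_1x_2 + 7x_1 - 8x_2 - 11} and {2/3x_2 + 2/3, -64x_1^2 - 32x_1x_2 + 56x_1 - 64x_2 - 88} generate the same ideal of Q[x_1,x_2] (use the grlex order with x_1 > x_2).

Yes, the ideals are equal.

Since reduced Gröbner bases are canonical representatives of ideals under a given ordering, it suffices to compute and compare them.
Buchberger on the first generating set:
f_1 = 1/3x_2 + 1/3, LT = x_2.
f_2 = -8x_1^2 - 4x_1x_2 + 7x_1 - 8x_2 - 11, LT = x_1^2.

The S-polynomials (S(f_1,f_2)) all reduce to 0 modulo the current basis, so we have a Gröbner basis.
Inter-reduce: drop elements whose leading term is divisible by another's, tail-reduce, and make monic.
Reduced Gröbner basis: {x_1^2 - 11/8x_1 + 3/8, x_2 + 1}.

Buchberger on the second generating set:
h_1 = 2/3x_2 + 2/3, LT = x_2.
h_2 = -64x_1^2 - 32x_1x_2 + 56x_1 - 64x_2 - 88, LT = x_1^2.

The S-polynomials (S(h_1,h_2)) all reduce to 0 modulo the current basis, so we have a Gröbner basis.
Inter-reduce: drop elements whose leading term is divisible by another's, tail-reduce, and make monic.
Reduced Gröbner basis: {x_1^2 - 11/8x_1 + 3/8, x_2 + 1}.

These coincide, so the ideals are equal.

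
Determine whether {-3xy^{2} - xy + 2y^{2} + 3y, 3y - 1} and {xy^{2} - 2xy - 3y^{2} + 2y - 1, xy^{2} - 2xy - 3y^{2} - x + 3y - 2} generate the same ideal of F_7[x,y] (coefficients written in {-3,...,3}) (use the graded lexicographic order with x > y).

No, the ideals differ.

For a fixed monomial order, each ideal has a unique reduced Gröbner basis; comparing bases decides equality.
Buchberger on the first generating set:
f_1 = -3xy^{2} - xy + 2y^{2} + 3y, LT = xy^{2}.
f_2 = 3y - 1, LT = y.

S(f_1,f_2): lcm = xy^{2}. S = 3xy - 3y^{2} - y.
  leading term xy: subtract (x)·f_2 from 3xy - 3y^{2} - y → -3y^{2} + x - y
  leading term y^{2}: subtract (-y)·f_2 from -3y^{2} + x - y → x - 2y
  leading term x: no divisor's leading term divides it; move x to the remainder.
  leading term y: subtract (-3)·f_2 from -2y → -3
  leading term 1: no divisor's leading term divides it; move -3 to the remainder.
  remainder x - 3 ≠ 0; add g_3 = x - 3 to the basis.

The other S-polynomials (S(f_1,g_3), S(f_2,g_3)) all reduce to 0 modulo the current basis, so we have a Gröbner basis.
Inter-reduce: drop elements whose leading term is divisible by another's, tail-reduce, and make monic.
Reduced Gröbner basis: {x - 3, y + 2}.

Buchberger on the second generating set:
h_1 = xy^{2} - 2xy - 3y^{2} + 2y - 1, LT = xy^{2}.
h_2 = xy^{2} - 2xy - 3y^{2} - x + 3y - 2, LT = xy^{2}.

S(h_1,h_2): lcm = xy^{2}. S = x - y + 1.
  leading term x: no divisor's leading term divides it; move x to the remainder.
  leading term y: no divisor's leading term divides it; move -y to the remainder.
  leading term 1: no divisor's leading term divides it; move 1 to the remainder.
  remainder x - y + 1 ≠ 0; add k_3 = x - y + 1 to the basis.

S(h_1,k_3): lcm = xy^{2}. S = y^{3} - 2xy + 3y^{2} + 2y - 1.
  leading term y^{3}: no divisor's leading term divides it; move y^{3} to the remainder.
  leading term xy: subtract (-2y)·k_3 from -2xy + 3y^{2} + 2y - 1 → y^{2} - 3y - 1
  leading term y^{2}: no divisor's leading term divides it; move y^{2} to the remainder.
  leading term y: no divisor's leading term divides it; move -3y to the remainder.
  leading term 1: no divisor's leading term divides it; move -1 to the remainder.
  remainder y^{3} + y^{2} - 3y - 1 ≠ 0; add k_4 = y^{3} + y^{2} - 3y - 1 to the basis.

The other S-polynomials (S(h_2,k_3), S(h_1,k_4), S(h_2,k_4), S(k_3,k_4)) all reduce to 0 modulo the current basis, so we have a Gröbner basis.
Inter-reduce: drop elements whose leading term is divisible by another's, tail-reduce, and make monic.
Reduced Gröbner basis: {y^{3} + y^{2} - 3y - 1, x - y + 1}.

The bases are distinct; the ideals are different.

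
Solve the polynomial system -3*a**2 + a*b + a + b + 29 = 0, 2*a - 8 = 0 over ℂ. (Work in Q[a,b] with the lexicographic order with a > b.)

{(4, 3)}

Compute a lex Gröbner basis by Buchberger's algorithm.
f_1 = -3*a**2 + a*b + a + b + 29, LT = a**2.
f_2 = 2*a - 8, LT = a.

S(f_1,f_2): lcm = a**2. S = -1/3*a*b + 11/3*a - 1/3*b - 29/3.
  reduce S modulo (f_1, f_2):
  remainder -5/3*b + 5 ≠ 0; add h_3 = -5/3*b + 5 to the basis.

The other S-polynomials (S(f_1,h_3), S(f_2,h_3)) all reduce to 0 modulo the current basis, so we have a Gröbner basis.
Inter-reduce: drop elements whose leading term is divisible by another's, tail-reduce, and make monic.
Reduced Gröbner basis: {a - 4, b - 3}.

From the last basis element, b - 3 = 0, so b takes values in {3}. Each choice, substituted upward through the basis, yields the corresponding point(s) of the solution set.
  b = 3: the earlier basis element becomes a - 4 = 0, giving a = 4 — point (4, 3).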